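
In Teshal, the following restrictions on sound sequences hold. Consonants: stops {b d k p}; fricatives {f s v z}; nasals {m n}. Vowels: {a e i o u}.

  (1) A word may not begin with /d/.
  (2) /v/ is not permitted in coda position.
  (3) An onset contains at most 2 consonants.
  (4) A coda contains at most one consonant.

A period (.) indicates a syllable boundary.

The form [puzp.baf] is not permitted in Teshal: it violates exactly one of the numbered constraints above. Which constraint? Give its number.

[puzp.baf]: syllable 1 coda /zp/ has 2 consonants (> 1).
This is a violation of constraint 4: "A coda contains at most one consonant."
The remaining constraints (1, 2, 3) are satisfied.

4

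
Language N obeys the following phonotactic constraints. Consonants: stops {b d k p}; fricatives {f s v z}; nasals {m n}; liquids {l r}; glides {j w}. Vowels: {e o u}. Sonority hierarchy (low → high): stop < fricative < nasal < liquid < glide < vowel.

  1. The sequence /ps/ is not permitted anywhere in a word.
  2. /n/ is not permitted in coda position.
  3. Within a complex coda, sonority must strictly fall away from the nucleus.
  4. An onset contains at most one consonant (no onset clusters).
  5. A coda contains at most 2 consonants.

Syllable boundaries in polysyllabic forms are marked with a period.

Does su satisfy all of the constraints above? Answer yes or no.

yes

su — σ1 onset /s/, coda /∅/ ok → well-formed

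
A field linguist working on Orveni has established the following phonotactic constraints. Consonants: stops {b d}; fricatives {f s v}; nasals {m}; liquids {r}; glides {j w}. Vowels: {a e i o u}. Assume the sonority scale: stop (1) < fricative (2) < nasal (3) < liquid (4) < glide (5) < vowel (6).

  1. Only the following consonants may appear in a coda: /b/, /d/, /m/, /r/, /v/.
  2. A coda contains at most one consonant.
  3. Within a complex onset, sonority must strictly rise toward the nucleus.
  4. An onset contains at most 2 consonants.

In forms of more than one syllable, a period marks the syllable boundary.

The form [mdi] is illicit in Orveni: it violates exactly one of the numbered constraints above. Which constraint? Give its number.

[mdi]: syllable 1 onset /md/: /m/ (nasal, 3) → /d/ (stop, 1) does not rise.
This is a violation of constraint 3: "Within a complex onset, sonority must strictly rise toward the nucleus."
The remaining constraints (1, 2, 4) are satisfied.

3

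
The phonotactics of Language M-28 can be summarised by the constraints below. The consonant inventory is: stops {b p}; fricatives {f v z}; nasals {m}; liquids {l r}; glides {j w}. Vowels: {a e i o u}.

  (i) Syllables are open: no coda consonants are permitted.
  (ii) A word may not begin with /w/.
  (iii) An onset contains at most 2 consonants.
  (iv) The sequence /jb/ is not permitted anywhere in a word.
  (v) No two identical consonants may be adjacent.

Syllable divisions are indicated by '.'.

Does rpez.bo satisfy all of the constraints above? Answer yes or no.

no

rpez.bo — violates constraint (i): syllable 1 coda /z/ has 1 consonant (> 0) → ill-formed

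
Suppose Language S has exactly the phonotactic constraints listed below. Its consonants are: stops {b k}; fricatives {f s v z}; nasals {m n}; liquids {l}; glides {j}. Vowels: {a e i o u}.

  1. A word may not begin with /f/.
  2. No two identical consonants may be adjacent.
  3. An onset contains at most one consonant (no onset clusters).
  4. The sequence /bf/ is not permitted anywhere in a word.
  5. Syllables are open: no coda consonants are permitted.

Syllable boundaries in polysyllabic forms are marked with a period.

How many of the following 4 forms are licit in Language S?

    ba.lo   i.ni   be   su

4

ba.lo — σ1 onset /b/, coda /∅/ ok; σ2 onset /l/, coda /∅/ ok → licit
i.ni — σ1 onset /∅/, coda /∅/ ok; σ2 onset /n/, coda /∅/ ok → licit
be — σ1 onset /b/, coda /∅/ ok → licit
su — σ1 onset /s/, coda /∅/ ok → licit
Licit: ba.lo, i.ni, be, su → 4.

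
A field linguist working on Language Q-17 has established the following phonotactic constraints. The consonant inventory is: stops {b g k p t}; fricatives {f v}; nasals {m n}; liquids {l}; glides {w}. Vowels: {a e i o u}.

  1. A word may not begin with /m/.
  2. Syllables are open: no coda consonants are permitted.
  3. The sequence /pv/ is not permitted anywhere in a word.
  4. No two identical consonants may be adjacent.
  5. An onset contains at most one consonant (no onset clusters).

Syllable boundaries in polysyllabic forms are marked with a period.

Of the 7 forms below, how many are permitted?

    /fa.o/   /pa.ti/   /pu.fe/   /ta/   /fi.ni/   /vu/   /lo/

7

/fa.o/ — σ1 onset /f/, coda /∅/ ok; σ2 onset /∅/, coda /∅/ ok → permitted
/pa.ti/ — σ1 onset /p/, coda /∅/ ok; σ2 onset /t/, coda /∅/ ok → permitted
/pu.fe/ — σ1 onset /p/, coda /∅/ ok; σ2 onset /f/, coda /∅/ ok → permitted
/ta/ — σ1 onset /t/, coda /∅/ ok → permitted
/fi.ni/ — σ1 onset /f/, coda /∅/ ok; σ2 onset /n/, coda /∅/ ok → permitted
/vu/ — σ1 onset /v/, coda /∅/ ok → permitted
/lo/ — σ1 onset /l/, coda /∅/ ok → permitted
Permitted: /fa.o/, /pa.ti/, /pu.fe/, /ta/, /fi.ni/, /vu/, /lo/ → 7.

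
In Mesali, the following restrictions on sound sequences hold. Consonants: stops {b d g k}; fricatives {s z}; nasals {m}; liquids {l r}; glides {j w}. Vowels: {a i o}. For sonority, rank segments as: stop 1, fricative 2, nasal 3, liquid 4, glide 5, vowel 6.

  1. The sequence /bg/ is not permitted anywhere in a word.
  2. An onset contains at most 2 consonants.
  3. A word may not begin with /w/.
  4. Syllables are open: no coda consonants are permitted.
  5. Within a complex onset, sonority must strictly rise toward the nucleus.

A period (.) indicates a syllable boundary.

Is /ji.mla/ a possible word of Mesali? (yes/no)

yes

/ji.mla/ — σ1 onset /j/, coda /∅/ ok; σ2 onset /ml/ (3→4 rises), coda /∅/ ok → licit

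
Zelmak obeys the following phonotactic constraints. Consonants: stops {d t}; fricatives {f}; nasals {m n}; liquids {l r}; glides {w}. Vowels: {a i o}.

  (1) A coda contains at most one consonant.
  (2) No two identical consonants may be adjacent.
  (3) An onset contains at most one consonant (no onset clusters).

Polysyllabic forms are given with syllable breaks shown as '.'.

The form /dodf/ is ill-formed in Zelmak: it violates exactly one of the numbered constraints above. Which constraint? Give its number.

/dodf/: syllable 1 coda /df/ has 2 consonants (> 1).
This is a violation of constraint 1: "A coda contains at most one consonant."
The remaining constraints (2, 3) are satisfied.

1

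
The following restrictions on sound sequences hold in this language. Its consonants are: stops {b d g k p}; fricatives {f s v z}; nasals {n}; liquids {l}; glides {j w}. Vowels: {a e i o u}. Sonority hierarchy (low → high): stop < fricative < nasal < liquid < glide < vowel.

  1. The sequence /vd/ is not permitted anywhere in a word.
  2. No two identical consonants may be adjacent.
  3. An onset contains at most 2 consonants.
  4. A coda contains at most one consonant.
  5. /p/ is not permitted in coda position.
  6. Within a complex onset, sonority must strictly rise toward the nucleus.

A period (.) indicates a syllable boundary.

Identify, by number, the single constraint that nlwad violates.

nlwad: syllable 1 onset /nlw/ has 3 consonants (> 2).
This is a violation of constraint 3: "An onset contains at most 2 consonants."
The remaining constraints (1, 2, 4, 5, 6) are satisfied.

3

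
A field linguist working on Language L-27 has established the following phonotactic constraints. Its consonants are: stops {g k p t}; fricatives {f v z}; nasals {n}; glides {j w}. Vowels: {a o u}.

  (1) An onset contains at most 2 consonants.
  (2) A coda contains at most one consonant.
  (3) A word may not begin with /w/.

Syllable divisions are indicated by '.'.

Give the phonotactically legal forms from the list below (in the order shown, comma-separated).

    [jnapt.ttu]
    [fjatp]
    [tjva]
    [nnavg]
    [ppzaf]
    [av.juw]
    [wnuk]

[av.juw]

[jnapt.ttu] — violates constraint 2: syllable 1 coda /pt/ has 2 consonants (> 1) → phonotactically illegal
[fjatp] — violates constraint 2: syllable 1 coda /tp/ has 2 consonants (> 1) → phonotactically illegal
[tjva] — violates constraint 1: syllable 1 onset /tjv/ has 3 consonants (> 2) → phonotactically illegal
[nnavg] — violates constraint 2: syllable 1 coda /vg/ has 2 consonants (> 1) → phonotactically illegal
[ppzaf] — violates constraint 1: syllable 1 onset /ppz/ has 3 consonants (> 2) → phonotactically illegal
[av.juw] — σ1 onset /∅/, coda /v/ ok; σ2 onset /j/, coda /w/ ok → phonotactically legal
[wnuk] — violates constraint 3: word begins with /w/ → phonotactically illegal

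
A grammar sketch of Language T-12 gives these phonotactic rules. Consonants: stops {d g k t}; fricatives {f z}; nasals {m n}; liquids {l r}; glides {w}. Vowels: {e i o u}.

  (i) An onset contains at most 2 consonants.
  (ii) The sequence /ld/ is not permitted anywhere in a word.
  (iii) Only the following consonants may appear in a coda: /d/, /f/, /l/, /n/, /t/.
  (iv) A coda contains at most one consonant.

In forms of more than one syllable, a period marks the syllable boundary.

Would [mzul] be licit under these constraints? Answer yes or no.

yes

[mzul] — σ1 onset /mz/ (2C), coda /l/ ok → licit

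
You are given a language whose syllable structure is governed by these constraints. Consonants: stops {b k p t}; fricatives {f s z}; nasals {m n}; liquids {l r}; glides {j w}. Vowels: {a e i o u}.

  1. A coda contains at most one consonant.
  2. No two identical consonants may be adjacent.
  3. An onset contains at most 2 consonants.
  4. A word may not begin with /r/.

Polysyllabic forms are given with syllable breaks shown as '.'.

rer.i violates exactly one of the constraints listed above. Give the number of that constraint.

4

rer.i: word begins with /r/.
This is a violation of constraint 4: "A word may not begin with /r/."
The remaining constraints (1, 2, 3) are satisfied.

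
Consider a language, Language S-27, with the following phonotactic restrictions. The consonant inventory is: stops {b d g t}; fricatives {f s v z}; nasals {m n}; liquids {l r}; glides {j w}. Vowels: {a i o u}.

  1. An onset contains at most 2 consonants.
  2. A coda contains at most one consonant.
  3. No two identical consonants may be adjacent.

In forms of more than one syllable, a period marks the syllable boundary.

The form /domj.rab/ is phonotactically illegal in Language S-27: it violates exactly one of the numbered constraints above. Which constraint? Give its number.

2

/domj.rab/: syllable 1 coda /mj/ has 2 consonants (> 1).
This is a violation of constraint 2: "A coda contains at most one consonant."
The remaining constraints (1, 3) are satisfied.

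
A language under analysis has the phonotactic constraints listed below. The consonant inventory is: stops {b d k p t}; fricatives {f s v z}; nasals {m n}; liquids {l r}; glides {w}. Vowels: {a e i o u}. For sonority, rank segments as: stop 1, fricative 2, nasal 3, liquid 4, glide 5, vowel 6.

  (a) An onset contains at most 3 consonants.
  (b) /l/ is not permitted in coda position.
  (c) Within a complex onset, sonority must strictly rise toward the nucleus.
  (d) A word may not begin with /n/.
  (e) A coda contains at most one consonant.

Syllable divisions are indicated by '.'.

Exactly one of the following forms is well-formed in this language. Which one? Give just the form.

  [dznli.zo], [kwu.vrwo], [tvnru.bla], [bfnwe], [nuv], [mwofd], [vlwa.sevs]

[dznli.zo] — violates constraint (a): syllable 1 onset /dznl/ has 4 consonants (> 3) → ill-formed
[kwu.vrwo] — σ1 onset /kw/ (1→5 rises), coda /∅/ ok; σ2 onset /vrw/ (2→4→5 rises), coda /∅/ ok → well-formed
[tvnru.bla] — violates constraint (a): syllable 1 onset /tvnr/ has 4 consonants (> 3) → ill-formed
[bfnwe] — violates constraint (a): syllable 1 onset /bfnw/ has 4 consonants (> 3) → ill-formed
[nuv] — violates constraint (d): word begins with /n/ → ill-formed
[mwofd] — violates constraint (e): syllable 1 coda /fd/ has 2 consonants (> 1) → ill-formed
[vlwa.sevs] — violates constraint (e): syllable 2 coda /vs/ has 2 consonants (> 1) → ill-formed

[kwu.vrwo]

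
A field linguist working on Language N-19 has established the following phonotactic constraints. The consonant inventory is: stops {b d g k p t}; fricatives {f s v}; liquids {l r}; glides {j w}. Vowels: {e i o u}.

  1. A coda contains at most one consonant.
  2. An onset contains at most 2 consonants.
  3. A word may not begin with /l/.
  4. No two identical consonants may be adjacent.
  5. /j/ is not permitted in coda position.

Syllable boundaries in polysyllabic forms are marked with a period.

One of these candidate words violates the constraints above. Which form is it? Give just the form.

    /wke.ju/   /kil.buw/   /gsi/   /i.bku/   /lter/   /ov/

/wke.ju/ — σ1 onset /wk/ (2C), coda /∅/ ok; σ2 onset /j/, coda /∅/ ok → permitted
/kil.buw/ — σ1 onset /k/, coda /l/ ok; σ2 onset /b/, coda /w/ ok → permitted
/gsi/ — σ1 onset /gs/ (2C), coda /∅/ ok → permitted
/i.bku/ — σ1 onset /∅/, coda /∅/ ok; σ2 onset /bk/ (2C), coda /∅/ ok → permitted
/lter/ — violates constraint 3: word begins with /l/ → not permitted
/ov/ — σ1 onset /∅/, coda /v/ ok → permitted

/lter/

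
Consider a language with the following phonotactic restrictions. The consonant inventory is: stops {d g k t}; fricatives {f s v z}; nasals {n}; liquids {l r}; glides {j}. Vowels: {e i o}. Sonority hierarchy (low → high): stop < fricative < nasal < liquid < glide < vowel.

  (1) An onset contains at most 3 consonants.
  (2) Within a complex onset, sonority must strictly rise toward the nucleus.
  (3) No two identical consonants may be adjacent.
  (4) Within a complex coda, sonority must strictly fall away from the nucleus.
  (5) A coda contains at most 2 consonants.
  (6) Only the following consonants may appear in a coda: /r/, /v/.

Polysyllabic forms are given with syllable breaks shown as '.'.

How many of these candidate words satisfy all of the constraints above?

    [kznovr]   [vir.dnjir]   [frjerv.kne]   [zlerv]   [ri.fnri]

[kznovr] — violates constraint 4: syllable 1 coda /vr/: /v/ (fricative, 2) → /r/ (liquid, 4) does not fall → phonotactically illegal
[vir.dnjir] — σ1 onset /v/, coda /r/ ok; σ2 onset /dnj/ (1→3→5 rises), coda /r/ ok → phonotactically legal
[frjerv.kne] — σ1 onset /frj/ (2→4→5 rises), coda /rv/ (4→2 falls) ok; σ2 onset /kn/ (1→3 rises), coda /∅/ ok → phonotactically legal
[zlerv] — σ1 onset /zl/ (2→4 rises), coda /rv/ (4→2 falls) ok → phonotactically legal
[ri.fnri] — σ1 onset /r/, coda /∅/ ok; σ2 onset /fnr/ (2→3→4 rises), coda /∅/ ok → phonotactically legal
Phonotactically legal: [vir.dnjir], [frjerv.kne], [zlerv], [ri.fnri] → 4.

4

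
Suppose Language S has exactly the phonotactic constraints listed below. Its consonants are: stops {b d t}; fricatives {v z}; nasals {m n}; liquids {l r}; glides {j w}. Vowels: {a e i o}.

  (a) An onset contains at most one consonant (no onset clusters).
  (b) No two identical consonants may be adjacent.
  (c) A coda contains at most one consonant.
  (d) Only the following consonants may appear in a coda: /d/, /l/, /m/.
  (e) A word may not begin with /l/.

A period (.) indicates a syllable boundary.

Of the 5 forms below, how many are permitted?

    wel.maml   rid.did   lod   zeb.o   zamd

0

wel.maml — violates constraint (c): syllable 2 coda /ml/ has 2 consonants (> 1) → not permitted
rid.did — violates constraint (b): adjacent identical consonants /dd/ → not permitted
lod — violates constraint (e): word begins with /l/ → not permitted
zeb.o — violates constraint (d): syllable 1 coda contains /b/, which is not a licensed coda consonant → not permitted
zamd — violates constraint (c): syllable 1 coda /md/ has 2 consonants (> 1) → not permitted
No form is permitted → 0.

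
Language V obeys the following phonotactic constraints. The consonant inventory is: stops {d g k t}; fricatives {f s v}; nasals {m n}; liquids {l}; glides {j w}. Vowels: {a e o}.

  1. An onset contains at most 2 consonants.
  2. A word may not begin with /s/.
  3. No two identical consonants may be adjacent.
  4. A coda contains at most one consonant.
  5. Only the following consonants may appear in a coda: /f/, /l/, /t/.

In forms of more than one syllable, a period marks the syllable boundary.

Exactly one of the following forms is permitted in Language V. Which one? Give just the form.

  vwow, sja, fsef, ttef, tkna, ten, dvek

fsef

vwow — violates constraint 5: syllable 1 coda contains /w/, which is not a licensed coda consonant → not permitted
sja — violates constraint 2: word begins with /s/ → not permitted
fsef — σ1 onset /fs/ (2C), coda /f/ ok → permitted
ttef — violates constraint 3: adjacent identical consonants /tt/ → not permitted
tkna — violates constraint 1: syllable 1 onset /tkn/ has 3 consonants (> 2) → not permitted
ten — violates constraint 5: syllable 1 coda contains /n/, which is not a licensed coda consonant → not permitted
dvek — violates constraint 5: syllable 1 coda contains /k/, which is not a licensed coda consonant → not permitted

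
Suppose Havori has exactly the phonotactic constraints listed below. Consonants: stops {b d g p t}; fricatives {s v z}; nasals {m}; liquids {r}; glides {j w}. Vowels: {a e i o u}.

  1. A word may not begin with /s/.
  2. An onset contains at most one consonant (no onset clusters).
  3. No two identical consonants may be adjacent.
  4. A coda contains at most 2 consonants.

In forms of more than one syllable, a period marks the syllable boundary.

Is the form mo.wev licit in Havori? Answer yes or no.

mo.wev — σ1 onset /m/, coda /∅/ ok; σ2 onset /w/, coda /v/ ok → licit

yes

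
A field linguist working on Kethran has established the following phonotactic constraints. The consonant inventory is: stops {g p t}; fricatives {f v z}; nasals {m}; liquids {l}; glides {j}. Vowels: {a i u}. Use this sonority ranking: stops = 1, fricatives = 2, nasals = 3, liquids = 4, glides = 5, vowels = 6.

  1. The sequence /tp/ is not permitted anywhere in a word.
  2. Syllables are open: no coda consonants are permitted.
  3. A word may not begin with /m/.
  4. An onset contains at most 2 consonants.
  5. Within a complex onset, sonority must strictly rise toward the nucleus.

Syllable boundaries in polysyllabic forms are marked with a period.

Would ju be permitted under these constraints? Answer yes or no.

yes

ju — σ1 onset /j/, coda /∅/ ok → permitted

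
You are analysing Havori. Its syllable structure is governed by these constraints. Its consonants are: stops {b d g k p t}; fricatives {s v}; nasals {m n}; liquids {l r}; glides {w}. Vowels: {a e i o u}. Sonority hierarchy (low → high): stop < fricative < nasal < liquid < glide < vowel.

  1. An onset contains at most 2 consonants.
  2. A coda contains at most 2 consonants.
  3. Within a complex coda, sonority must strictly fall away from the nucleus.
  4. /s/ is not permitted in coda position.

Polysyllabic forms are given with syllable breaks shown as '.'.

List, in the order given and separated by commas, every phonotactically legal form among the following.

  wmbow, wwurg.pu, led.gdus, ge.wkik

wwurg.pu, ge.wkik

wmbow — violates constraint 1: syllable 1 onset /wmb/ has 3 consonants (> 2) → phonotactically illegal
wwurg.pu — σ1 onset /ww/ (2C), coda /rg/ (4→1 falls) ok; σ2 onset /p/, coda /∅/ ok → phonotactically legal
led.gdus — violates constraint 4: syllable 2 coda contains /s/ → phonotactically illegal
ge.wkik — σ1 onset /g/, coda /∅/ ok; σ2 onset /wk/ (2C), coda /k/ ok → phonotactically legal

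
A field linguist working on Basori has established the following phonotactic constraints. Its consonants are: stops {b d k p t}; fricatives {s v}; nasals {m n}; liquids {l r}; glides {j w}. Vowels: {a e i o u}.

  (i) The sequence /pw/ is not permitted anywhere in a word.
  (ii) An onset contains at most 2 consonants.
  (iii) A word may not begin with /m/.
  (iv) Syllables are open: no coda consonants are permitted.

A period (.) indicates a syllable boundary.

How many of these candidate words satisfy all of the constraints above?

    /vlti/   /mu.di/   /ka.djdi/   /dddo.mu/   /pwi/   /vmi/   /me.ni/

/vlti/ — violates constraint (ii): syllable 1 onset /vlt/ has 3 consonants (> 2) → not permitted
/mu.di/ — violates constraint (iii): word begins with /m/ → not permitted
/ka.djdi/ — violates constraint (ii): syllable 2 onset /djd/ has 3 consonants (> 2) → not permitted
/dddo.mu/ — violates constraint (ii): syllable 1 onset /ddd/ has 3 consonants (> 2) → not permitted
/pwi/ — violates constraint (i): contains banned sequence /pw/ → not permitted
/vmi/ — σ1 onset /vm/ (2C), coda /∅/ ok → permitted
/me.ni/ — violates constraint (iii): word begins with /m/ → not permitted
Permitted: /vmi/ → 1.

1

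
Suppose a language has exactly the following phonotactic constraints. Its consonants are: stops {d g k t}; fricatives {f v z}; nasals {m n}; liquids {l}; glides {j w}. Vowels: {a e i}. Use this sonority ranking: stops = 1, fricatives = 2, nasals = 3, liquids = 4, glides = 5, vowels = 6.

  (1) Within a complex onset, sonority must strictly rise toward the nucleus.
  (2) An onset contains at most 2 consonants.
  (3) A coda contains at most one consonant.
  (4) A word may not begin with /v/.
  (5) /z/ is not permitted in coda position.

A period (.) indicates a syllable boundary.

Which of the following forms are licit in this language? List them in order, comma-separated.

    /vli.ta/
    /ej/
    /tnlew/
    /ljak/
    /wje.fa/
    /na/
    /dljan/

/vli.ta/ — violates constraint 4: word begins with /v/ → illicit
/ej/ — σ1 onset /∅/, coda /j/ ok → licit
/tnlew/ — violates constraint 2: syllable 1 onset /tnl/ has 3 consonants (> 2) → illicit
/ljak/ — σ1 onset /lj/ (4→5 rises), coda /k/ ok → licit
/wje.fa/ — violates constraint 1: syllable 1 onset /wj/: /w/ (glide, 5) → /j/ (glide, 5) does not rise → illicit
/na/ — σ1 onset /n/, coda /∅/ ok → licit
/dljan/ — violates constraint 2: syllable 1 onset /dlj/ has 3 consonants (> 2) → illicit

/ej/, /ljak/, /na/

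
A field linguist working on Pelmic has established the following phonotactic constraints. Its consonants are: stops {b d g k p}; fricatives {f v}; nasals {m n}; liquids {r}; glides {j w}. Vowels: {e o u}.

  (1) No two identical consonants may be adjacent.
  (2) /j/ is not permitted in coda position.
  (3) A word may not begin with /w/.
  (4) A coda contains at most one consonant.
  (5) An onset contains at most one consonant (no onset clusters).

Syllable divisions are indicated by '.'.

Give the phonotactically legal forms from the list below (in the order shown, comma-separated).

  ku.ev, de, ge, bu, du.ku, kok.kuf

ku.ev, de, ge, bu, du.ku

ku.ev — σ1 onset /k/, coda /∅/ ok; σ2 onset /∅/, coda /v/ ok → phonotactically legal
de — σ1 onset /d/, coda /∅/ ok → phonotactically legal
ge — σ1 onset /g/, coda /∅/ ok → phonotactically legal
bu — σ1 onset /b/, coda /∅/ ok → phonotactically legal
du.ku — σ1 onset /d/, coda /∅/ ok; σ2 onset /k/, coda /∅/ ok → phonotactically legal
kok.kuf — violates constraint 1: adjacent identical consonants /kk/ → phonotactically illegal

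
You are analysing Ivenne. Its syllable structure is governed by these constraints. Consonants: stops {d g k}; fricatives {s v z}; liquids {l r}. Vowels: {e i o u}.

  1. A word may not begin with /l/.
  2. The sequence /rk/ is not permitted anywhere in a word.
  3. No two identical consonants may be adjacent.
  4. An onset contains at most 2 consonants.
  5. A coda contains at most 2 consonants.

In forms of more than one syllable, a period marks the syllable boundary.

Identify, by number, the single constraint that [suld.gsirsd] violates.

[suld.gsirsd]: syllable 2 coda /rsd/ has 3 consonants (> 2).
This is a violation of constraint 5: "A coda contains at most 2 consonants."
The remaining constraints (1, 2, 3, 4) are satisfied.

5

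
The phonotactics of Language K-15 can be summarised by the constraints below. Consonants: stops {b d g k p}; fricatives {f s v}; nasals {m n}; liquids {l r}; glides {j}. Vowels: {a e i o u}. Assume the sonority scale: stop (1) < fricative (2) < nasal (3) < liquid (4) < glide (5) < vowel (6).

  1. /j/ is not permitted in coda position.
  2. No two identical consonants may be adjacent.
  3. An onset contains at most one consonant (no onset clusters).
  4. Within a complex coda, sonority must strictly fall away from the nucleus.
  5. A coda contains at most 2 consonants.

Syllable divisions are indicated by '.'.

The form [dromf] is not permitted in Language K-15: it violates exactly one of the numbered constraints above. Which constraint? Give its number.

[dromf]: syllable 1 onset /dr/ has 2 consonants (> 1).
This is a violation of constraint 3: "An onset contains at most one consonant (no onset clusters)."
The remaining constraints (1, 2, 4, 5) are satisfied.

3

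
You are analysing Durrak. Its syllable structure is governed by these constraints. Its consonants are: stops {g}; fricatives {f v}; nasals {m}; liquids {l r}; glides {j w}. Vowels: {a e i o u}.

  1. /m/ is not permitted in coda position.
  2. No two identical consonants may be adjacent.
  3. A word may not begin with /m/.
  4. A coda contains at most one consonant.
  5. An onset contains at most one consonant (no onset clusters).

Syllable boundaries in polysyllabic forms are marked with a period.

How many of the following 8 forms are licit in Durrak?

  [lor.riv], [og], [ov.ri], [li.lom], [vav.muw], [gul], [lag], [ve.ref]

[lor.riv] — violates constraint 2: adjacent identical consonants /rr/ → illicit
[og] — σ1 onset /∅/, coda /g/ ok → licit
[ov.ri] — σ1 onset /∅/, coda /v/ ok; σ2 onset /r/, coda /∅/ ok → licit
[li.lom] — violates constraint 1: syllable 2 coda contains /m/ → illicit
[vav.muw] — σ1 onset /v/, coda /v/ ok; σ2 onset /m/, coda /w/ ok → licit
[gul] — σ1 onset /g/, coda /l/ ok → licit
[lag] — σ1 onset /l/, coda /g/ ok → licit
[ve.ref] — σ1 onset /v/, coda /∅/ ok; σ2 onset /r/, coda /f/ ok → licit
Licit: [og], [ov.ri], [vav.muw], [gul], [lag], [ve.ref] → 6.

6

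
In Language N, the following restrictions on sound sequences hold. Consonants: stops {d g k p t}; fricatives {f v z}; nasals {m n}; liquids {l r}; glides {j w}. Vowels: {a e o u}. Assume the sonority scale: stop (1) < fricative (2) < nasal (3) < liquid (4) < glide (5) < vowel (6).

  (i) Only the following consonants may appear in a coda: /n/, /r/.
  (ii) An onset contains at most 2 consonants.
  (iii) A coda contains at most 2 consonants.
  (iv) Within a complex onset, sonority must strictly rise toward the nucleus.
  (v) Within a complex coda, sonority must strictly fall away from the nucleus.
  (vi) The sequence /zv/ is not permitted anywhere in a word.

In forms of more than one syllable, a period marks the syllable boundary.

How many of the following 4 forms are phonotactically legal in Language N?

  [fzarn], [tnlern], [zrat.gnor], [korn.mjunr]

[fzarn] — violates constraint (iv): syllable 1 onset /fz/: /f/ (fricative, 2) → /z/ (fricative, 2) does not rise → phonotactically illegal
[tnlern] — violates constraint (ii): syllable 1 onset /tnl/ has 3 consonants (> 2) → phonotactically illegal
[zrat.gnor] — violates constraint (i): syllable 1 coda contains /t/, which is not a licensed coda consonant → phonotactically illegal
[korn.mjunr] — violates constraint (v): syllable 2 coda /nr/: /n/ (nasal, 3) → /r/ (liquid, 4) does not fall → phonotactically illegal
No form is phonotactically legal → 0.

0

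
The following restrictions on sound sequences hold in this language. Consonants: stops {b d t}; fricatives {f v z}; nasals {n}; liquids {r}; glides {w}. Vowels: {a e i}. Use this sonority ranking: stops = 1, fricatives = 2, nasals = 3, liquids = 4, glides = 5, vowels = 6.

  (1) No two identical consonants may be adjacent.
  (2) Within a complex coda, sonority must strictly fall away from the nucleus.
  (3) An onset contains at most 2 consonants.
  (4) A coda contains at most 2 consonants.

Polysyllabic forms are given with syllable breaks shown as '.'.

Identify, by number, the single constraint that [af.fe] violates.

1

[af.fe]: adjacent identical consonants /ff/.
This is a violation of constraint 1: "No two identical consonants may be adjacent."
The remaining constraints (2, 3, 4) are satisfied.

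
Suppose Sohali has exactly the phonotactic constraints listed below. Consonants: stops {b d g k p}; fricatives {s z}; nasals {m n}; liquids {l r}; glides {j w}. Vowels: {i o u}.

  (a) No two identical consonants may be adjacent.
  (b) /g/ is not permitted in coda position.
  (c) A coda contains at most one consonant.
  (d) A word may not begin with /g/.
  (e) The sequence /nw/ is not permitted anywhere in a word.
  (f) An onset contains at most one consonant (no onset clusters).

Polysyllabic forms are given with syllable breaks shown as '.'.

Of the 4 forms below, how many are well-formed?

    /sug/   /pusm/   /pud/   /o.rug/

/sug/ — violates constraint (b): syllable 1 coda contains /g/ → ill-formed
/pusm/ — violates constraint (c): syllable 1 coda /sm/ has 2 consonants (> 1) → ill-formed
/pud/ — σ1 onset /p/, coda /d/ ok → well-formed
/o.rug/ — violates constraint (b): syllable 2 coda contains /g/ → ill-formed
Well-formed: /pud/ → 1.

1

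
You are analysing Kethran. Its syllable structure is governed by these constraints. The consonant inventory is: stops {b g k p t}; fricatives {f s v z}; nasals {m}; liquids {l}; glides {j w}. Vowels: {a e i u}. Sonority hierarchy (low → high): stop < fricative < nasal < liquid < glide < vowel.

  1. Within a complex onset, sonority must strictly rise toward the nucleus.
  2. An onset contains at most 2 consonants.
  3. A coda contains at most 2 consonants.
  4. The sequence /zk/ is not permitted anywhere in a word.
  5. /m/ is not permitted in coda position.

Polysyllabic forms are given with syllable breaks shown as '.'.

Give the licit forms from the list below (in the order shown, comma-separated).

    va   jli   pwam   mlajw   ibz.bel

va — σ1 onset /v/, coda /∅/ ok → licit
jli — violates constraint 1: syllable 1 onset /jl/: /j/ (glide, 5) → /l/ (liquid, 4) does not rise → illicit
pwam — violates constraint 5: syllable 1 coda contains /m/ → illicit
mlajw — σ1 onset /ml/ (3→4 rises), coda /jw/ (2C) ok → licit
ibz.bel — σ1 onset /∅/, coda /bz/ (2C) ok; σ2 onset /b/, coda /l/ ok → licit

va, mlajw, ibz.bel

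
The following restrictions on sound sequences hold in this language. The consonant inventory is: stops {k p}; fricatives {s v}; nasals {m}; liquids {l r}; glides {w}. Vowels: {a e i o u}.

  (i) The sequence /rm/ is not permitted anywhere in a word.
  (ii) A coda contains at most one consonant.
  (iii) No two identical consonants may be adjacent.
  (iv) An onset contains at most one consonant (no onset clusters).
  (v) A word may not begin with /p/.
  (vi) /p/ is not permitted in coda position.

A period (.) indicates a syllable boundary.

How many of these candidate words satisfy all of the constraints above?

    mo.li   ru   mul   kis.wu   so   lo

mo.li — σ1 onset /m/, coda /∅/ ok; σ2 onset /l/, coda /∅/ ok → permitted
ru — σ1 onset /r/, coda /∅/ ok → permitted
mul — σ1 onset /m/, coda /l/ ok → permitted
kis.wu — σ1 onset /k/, coda /s/ ok; σ2 onset /w/, coda /∅/ ok → permitted
so — σ1 onset /s/, coda /∅/ ok → permitted
lo — σ1 onset /l/, coda /∅/ ok → permitted
Permitted: mo.li, ru, mul, kis.wu, so, lo → 6.

6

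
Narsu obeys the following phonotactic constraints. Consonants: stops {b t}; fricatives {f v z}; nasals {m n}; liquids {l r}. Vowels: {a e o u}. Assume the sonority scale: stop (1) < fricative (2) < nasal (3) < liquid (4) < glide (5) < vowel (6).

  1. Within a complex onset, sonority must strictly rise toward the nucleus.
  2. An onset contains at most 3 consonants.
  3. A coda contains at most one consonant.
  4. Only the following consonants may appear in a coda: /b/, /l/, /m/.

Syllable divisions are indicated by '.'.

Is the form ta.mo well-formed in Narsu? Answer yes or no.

ta.mo — σ1 onset /t/, coda /∅/ ok; σ2 onset /m/, coda /∅/ ok → well-formed

yes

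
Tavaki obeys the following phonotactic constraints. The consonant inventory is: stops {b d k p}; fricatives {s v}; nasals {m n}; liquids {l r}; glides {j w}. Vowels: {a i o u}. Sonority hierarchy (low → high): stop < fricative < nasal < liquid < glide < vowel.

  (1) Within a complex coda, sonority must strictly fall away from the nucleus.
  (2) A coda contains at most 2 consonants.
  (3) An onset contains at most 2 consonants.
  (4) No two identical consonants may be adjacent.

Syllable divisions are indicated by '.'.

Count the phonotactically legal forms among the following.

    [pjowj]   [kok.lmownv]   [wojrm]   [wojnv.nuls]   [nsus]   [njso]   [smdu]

[pjowj] — violates constraint 1: syllable 1 coda /wj/: /w/ (glide, 5) → /j/ (glide, 5) does not fall → phonotactically illegal
[kok.lmownv] — violates constraint 2: syllable 2 coda /wnv/ has 3 consonants (> 2) → phonotactically illegal
[wojrm] — violates constraint 2: syllable 1 coda /jrm/ has 3 consonants (> 2) → phonotactically illegal
[wojnv.nuls] — violates constraint 2: syllable 1 coda /jnv/ has 3 consonants (> 2) → phonotactically illegal
[nsus] — σ1 onset /ns/ (2C), coda /s/ ok → phonotactically legal
[njso] — violates constraint 3: syllable 1 onset /njs/ has 3 consonants (> 2) → phonotactically illegal
[smdu] — violates constraint 3: syllable 1 onset /smd/ has 3 consonants (> 2) → phonotactically illegal
Phonotactically legal: [nsus] → 1.

1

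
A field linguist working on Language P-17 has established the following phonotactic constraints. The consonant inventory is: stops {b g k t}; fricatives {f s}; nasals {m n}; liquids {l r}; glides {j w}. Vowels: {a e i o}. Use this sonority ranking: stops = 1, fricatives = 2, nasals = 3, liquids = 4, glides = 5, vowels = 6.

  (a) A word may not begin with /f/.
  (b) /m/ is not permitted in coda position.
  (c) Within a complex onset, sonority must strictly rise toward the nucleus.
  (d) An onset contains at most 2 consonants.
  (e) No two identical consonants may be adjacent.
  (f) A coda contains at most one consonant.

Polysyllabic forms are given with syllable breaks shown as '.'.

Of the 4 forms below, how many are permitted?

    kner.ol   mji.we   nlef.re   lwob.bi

3

kner.ol — σ1 onset /kn/ (1→3 rises), coda /r/ ok; σ2 onset /∅/, coda /l/ ok → permitted
mji.we — σ1 onset /mj/ (3→5 rises), coda /∅/ ok; σ2 onset /w/, coda /∅/ ok → permitted
nlef.re — σ1 onset /nl/ (3→4 rises), coda /f/ ok; σ2 onset /r/, coda /∅/ ok → permitted
lwob.bi — violates constraint (e): adjacent identical consonants /bb/ → not permitted
Permitted: kner.ol, mji.we, nlef.re → 3.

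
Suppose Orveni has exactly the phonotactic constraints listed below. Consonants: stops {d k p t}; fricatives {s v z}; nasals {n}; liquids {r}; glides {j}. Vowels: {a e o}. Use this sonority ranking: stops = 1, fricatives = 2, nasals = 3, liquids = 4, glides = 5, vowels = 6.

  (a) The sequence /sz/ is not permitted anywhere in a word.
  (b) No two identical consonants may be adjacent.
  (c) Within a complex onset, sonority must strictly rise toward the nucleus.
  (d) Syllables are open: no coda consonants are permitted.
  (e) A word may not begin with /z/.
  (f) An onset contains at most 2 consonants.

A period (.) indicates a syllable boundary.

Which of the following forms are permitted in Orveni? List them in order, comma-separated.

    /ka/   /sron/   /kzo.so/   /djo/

/ka/, /kzo.so/, /djo/

/ka/ — σ1 onset /k/, coda /∅/ ok → permitted
/sron/ — violates constraint (d): syllable 1 coda /n/ has 1 consonant (> 0) → not permitted
/kzo.so/ — σ1 onset /kz/ (1→2 rises), coda /∅/ ok; σ2 onset /s/, coda /∅/ ok → permitted
/djo/ — σ1 onset /dj/ (1→5 rises), coda /∅/ ok → permitted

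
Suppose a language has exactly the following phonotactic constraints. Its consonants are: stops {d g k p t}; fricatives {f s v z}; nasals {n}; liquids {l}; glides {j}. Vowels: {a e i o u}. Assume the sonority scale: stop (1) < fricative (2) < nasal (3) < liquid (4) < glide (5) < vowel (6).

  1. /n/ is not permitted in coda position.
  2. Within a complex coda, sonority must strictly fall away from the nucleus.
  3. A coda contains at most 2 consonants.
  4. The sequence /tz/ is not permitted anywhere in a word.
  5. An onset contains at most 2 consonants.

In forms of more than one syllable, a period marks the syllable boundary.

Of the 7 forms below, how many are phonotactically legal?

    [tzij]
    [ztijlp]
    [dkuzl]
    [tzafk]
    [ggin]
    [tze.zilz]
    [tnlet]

[tzij] — violates constraint 4: contains banned sequence /tz/ → phonotactically illegal
[ztijlp] — violates constraint 3: syllable 1 coda /jlp/ has 3 consonants (> 2) → phonotactically illegal
[dkuzl] — violates constraint 2: syllable 1 coda /zl/: /z/ (fricative, 2) → /l/ (liquid, 4) does not fall → phonotactically illegal
[tzafk] — violates constraint 4: contains banned sequence /tz/ → phonotactically illegal
[ggin] — violates constraint 1: syllable 1 coda contains /n/ → phonotactically illegal
[tze.zilz] — violates constraint 4: contains banned sequence /tz/ → phonotactically illegal
[tnlet] — violates constraint 5: syllable 1 onset /tnl/ has 3 consonants (> 2) → phonotactically illegal
No form is phonotactically legal → 0.

0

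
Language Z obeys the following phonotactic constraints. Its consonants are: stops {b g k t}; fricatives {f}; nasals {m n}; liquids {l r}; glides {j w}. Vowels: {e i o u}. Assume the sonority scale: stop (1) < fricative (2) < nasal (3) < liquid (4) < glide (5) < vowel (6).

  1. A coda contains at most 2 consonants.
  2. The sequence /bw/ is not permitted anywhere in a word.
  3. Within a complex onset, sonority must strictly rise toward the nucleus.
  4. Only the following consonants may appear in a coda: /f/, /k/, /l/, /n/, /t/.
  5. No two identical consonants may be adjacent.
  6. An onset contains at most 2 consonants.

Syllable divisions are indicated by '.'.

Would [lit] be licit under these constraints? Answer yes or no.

[lit] — σ1 onset /l/, coda /t/ ok → licit

yes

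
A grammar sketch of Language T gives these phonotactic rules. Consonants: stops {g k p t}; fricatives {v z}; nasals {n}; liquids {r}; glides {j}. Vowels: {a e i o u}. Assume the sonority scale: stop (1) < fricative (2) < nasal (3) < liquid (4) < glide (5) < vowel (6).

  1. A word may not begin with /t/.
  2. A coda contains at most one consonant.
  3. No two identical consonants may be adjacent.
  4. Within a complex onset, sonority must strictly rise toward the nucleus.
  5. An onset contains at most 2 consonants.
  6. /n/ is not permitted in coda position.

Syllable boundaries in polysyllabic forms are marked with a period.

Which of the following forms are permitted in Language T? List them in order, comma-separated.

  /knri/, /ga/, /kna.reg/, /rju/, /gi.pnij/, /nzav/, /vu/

/ga/, /kna.reg/, /rju/, /gi.pnij/, /vu/

/knri/ — violates constraint 5: syllable 1 onset /knr/ has 3 consonants (> 2) → not permitted
/ga/ — σ1 onset /g/, coda /∅/ ok → permitted
/kna.reg/ — σ1 onset /kn/ (1→3 rises), coda /∅/ ok; σ2 onset /r/, coda /g/ ok → permitted
/rju/ — σ1 onset /rj/ (4→5 rises), coda /∅/ ok → permitted
/gi.pnij/ — σ1 onset /g/, coda /∅/ ok; σ2 onset /pn/ (1→3 rises), coda /j/ ok → permitted
/nzav/ — violates constraint 4: syllable 1 onset /nz/: /n/ (nasal, 3) → /z/ (fricative, 2) does not rise → not permitted
/vu/ — σ1 onset /v/, coda /∅/ ok → permitted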